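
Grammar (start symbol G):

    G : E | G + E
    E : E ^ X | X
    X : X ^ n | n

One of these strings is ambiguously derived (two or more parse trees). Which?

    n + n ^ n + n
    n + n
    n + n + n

n + n ^ n + n

n + n ^ n + n: 2 trees
n + n: 1 tree
n + n + n: 1 tree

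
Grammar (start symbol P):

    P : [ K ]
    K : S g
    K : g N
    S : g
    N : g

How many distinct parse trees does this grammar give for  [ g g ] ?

Parse trees for [ g g ]:
  [P [ [K [S g] g] ]]
  [P [ [K g [N g]] ]]

2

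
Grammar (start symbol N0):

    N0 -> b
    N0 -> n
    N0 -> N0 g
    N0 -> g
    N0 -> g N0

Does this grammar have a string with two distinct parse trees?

Witness: g g

Derivation 1: N0 ⇒ N0 g ⇒ g g
Derivation 2: N0 ⇒ g N0 ⇒ g g

Two distinct leftmost derivations for the same string.

Ambiguous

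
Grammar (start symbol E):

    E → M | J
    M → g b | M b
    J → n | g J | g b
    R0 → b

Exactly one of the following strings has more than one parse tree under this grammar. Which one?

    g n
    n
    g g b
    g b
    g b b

g b

g n: 1 tree
n: 1 tree
g g b: 1 tree
g b: 2 trees
g b b: 1 tree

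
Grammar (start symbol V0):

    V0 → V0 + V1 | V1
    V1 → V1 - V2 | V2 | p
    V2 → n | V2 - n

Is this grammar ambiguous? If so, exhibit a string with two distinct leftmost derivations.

Witness: n - n

Derivation 1: V0 ⇒ V1 ⇒ V1 - V2 ⇒ V2 - V2 ⇒ n - V2 ⇒ n - n
Derivation 2: V0 ⇒ V1 ⇒ V2 ⇒ V2 - n ⇒ n - n

Two distinct leftmost derivations for the same string.

Ambiguous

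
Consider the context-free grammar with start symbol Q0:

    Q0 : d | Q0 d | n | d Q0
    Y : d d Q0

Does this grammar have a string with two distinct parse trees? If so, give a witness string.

Ambiguous

Witness: d d

Derivation 1: Q0 ⇒ Q0 d ⇒ d d
Derivation 2: Q0 ⇒ d Q0 ⇒ d d

Two distinct leftmost derivations for the same string.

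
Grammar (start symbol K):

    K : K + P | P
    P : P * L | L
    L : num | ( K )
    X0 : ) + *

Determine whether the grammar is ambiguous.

(X0 is unreachable from K, so its rules don't affect L(K).) K → K + P | P  ;  P → P * L | L  — a left-associative chain with L at the bottom. Each string factors uniquely by precedence.

Unambiguous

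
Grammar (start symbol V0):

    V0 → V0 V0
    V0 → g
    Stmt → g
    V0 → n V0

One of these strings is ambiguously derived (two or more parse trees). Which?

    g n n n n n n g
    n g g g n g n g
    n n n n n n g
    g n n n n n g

g n n n n n n g: 1 tree
n g g g n g n g: 56 trees
n n n n n n g: 1 tree
g n n n n n g: 1 tree

n g g g n g n g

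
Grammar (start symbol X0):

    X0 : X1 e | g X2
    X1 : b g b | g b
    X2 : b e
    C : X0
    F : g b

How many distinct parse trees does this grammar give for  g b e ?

2

Parse trees for g b e:
  [X0 [X1 g b] e]
  [X0 g [X2 b e]]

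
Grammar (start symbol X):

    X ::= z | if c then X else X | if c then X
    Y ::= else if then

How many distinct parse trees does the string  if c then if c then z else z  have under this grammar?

Parse trees for if c then if c then z else z:
  [X if c then [X if c then [X z]] else [X z]]
  [X if c then [X if c then [X z] else [X z]]]

2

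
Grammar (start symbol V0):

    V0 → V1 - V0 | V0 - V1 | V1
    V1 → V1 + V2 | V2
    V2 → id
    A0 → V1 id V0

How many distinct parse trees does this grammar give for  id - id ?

Parse trees for id - id:
  [V0 [V1 [V2 id]] - [V0 [V1 [V2 id]]]]
  [V0 [V0 [V1 [V2 id]]] - [V1 [V2 id]]]

2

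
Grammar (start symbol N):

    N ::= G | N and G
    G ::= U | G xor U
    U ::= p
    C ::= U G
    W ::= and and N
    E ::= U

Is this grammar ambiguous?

Unambiguous

(C, W, E are unreachable from N, so their rules don't affect L(N).) This is a standard precedence ladder (N over G over U), with each level left-recursive on its own operator ('and' at N, 'xor' at G). That structure is LR(1), hence unambiguous.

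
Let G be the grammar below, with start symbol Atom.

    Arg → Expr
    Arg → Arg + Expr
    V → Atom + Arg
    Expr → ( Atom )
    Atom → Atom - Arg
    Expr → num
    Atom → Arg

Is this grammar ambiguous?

Unambiguous

(V is unreachable from Atom, so its rules don't affect L(Atom).) This is a standard precedence ladder (Atom over Arg over Expr), with each level left-recursive on its own operator ('-' at Atom, '+' at Arg). That structure is LR(1), hence unambiguous.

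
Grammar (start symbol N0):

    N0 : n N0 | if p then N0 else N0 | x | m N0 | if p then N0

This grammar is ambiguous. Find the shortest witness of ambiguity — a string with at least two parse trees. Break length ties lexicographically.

if p then if p then x else x

length 1: no string has ≥2 trees
length 2: no string has ≥2 trees
length 3: no string has ≥2 trees
length 4: no string has ≥2 trees
length 5: no string has ≥2 trees
length 6: no string has ≥2 trees
length 7: no string has ≥2 trees
length 8: no string has ≥2 trees
length 9: if p then if p then x else x has 2 parse trees

Two derivations of if p then if p then x else x:
  N0 ⇒ if p then N0 else N0 ⇒ if p then if p then N0 else N0 ⇒ if p then if p then x else N0 ⇒ if p then if p then x else x
  N0 ⇒ if p then N0 ⇒ if p then if p then N0 else N0 ⇒ if p then if p then x else N0 ⇒ if p then if p then x else x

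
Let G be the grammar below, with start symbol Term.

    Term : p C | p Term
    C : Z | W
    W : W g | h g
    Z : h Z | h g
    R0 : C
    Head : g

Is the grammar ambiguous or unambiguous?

Witness: p h g

Derivation 1: Term ⇒ p C ⇒ p Z ⇒ p h g
Derivation 2: Term ⇒ p C ⇒ p W ⇒ p h g

Two distinct leftmost derivations for the same string.

Ambiguous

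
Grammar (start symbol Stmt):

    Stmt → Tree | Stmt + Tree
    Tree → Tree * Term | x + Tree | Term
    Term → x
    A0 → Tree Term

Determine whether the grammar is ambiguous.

Ambiguous

Witness: x + x

Derivation 1: Stmt ⇒ Tree ⇒ x + Tree ⇒ x + Term ⇒ x + x
Derivation 2: Stmt ⇒ Stmt + Tree ⇒ Tree + Tree ⇒ Term + Tree ⇒ x + Tree ⇒ x + Term ⇒ x + x

Two distinct leftmost derivations for the same string.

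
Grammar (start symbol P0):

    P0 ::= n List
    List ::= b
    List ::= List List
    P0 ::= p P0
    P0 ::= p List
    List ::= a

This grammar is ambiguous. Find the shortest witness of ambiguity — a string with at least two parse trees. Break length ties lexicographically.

n a a a

length 2: no string has ≥2 trees
length 3: no string has ≥2 trees
length 4: n a a a has 2 parse trees

Two derivations of n a a a:
  P0 ⇒ n List ⇒ n List List ⇒ n List List List ⇒ n a List List ⇒ n a a List ⇒ n a a a
  P0 ⇒ n List ⇒ n List List ⇒ n a List ⇒ n a List List ⇒ n a a List ⇒ n a a a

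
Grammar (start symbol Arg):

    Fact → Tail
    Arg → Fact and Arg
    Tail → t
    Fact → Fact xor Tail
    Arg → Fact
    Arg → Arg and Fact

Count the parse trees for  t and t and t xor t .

4

Parse trees for t and t and t xor t:
  [Arg [Fact [Tail t]] and [Arg [Fact [Tail t]] and [Arg [Fact [Fact [Tail t]] xor [Tail t]]]]]
  [Arg [Fact [Tail t]] and [Arg [Arg [Fact [Tail t]]] and [Fact [Fact [Tail t]] xor [Tail t]]]]
  [Arg [Arg [Fact [Tail t]] and [Arg [Fact [Tail t]]]] and [Fact [Fact [Tail t]] xor [Tail t]]]
  [Arg [Arg [Arg [Fact [Tail t]]] and [Fact [Tail t]]] and [Fact [Fact [Tail t]] xor [Tail t]]]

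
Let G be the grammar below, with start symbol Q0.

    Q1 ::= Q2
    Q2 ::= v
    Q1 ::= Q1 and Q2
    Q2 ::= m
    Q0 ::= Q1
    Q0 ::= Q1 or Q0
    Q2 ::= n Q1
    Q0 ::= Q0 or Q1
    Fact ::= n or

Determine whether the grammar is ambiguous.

Witness: m or m

Derivation 1: Q0 ⇒ Q1 or Q0 ⇒ Q2 or Q0 ⇒ m or Q0 ⇒ m or Q1 ⇒ m or Q2 ⇒ m or m
Derivation 2: Q0 ⇒ Q0 or Q1 ⇒ Q1 or Q1 ⇒ Q2 or Q1 ⇒ m or Q1 ⇒ m or Q2 ⇒ m or m

Two distinct leftmost derivations for the same string.

Ambiguous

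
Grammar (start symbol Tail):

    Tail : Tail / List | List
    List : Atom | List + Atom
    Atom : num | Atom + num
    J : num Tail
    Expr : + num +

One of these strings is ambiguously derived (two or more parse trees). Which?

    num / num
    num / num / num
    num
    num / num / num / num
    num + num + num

num + num + num

num / num: 1 tree
num / num / num: 1 tree
num: 1 tree
num / num / num / num: 1 tree
num + num + num: 4 trees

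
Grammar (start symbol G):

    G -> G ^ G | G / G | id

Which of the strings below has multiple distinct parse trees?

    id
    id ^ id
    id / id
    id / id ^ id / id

id / id ^ id / id

id: 1 tree
id ^ id: 1 tree
id / id: 1 tree
id / id ^ id / id: 5 trees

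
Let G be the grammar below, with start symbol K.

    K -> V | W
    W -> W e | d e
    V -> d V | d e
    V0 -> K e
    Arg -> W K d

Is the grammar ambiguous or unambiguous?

Ambiguous

Witness: d e

Derivation 1: K ⇒ V ⇒ d e
Derivation 2: K ⇒ W ⇒ d e

Two distinct leftmost derivations for the same string.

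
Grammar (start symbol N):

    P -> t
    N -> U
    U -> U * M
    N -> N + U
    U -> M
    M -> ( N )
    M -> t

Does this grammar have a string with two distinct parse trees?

Unambiguous

Only N, U, M are reachable from N; ignoring the rest: The grammar is stratified — N handles '+' (left-recursive), U handles '*', M atoms. Each operator has a fixed associativity and precedence level, so every string has one parse.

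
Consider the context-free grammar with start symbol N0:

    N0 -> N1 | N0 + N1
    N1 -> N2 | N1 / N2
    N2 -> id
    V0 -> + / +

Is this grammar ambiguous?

(V0 is unreachable from N0, so its rules don't affect L(N0).) This is a standard precedence ladder (N0 over N1 over N2), with each level left-recursive on its own operator ('+' at N0, '/' at N1). That structure is LR(1), hence unambiguous.

Unambiguous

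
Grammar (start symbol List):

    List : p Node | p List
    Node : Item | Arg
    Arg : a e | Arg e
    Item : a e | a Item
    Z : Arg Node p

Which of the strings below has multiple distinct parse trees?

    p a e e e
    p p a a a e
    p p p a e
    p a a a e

p p p a e

p a e e e: 1 tree
p p a a a e: 1 tree
p p p a e: 2 trees
p a a a e: 1 tree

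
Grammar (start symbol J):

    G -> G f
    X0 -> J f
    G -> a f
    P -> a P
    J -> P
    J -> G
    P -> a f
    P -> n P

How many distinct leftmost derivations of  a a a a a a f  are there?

1

Parse trees for a a a a a a f:
  [J [P a [P a [P a [P a [P a [P a f]]]]]]]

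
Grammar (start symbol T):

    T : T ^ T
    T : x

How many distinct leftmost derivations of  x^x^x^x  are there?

5

Parse trees for x^x^x^x:
  [T [T x] ^ [T [T x] ^ [T [T x] ^ [T x]]]]
  [T [T x] ^ [T [T [T x] ^ [T x]] ^ [T x]]]
  [T [T [T x] ^ [T x]] ^ [T [T x] ^ [T x]]]
  [T [T [T x] ^ [T [T x] ^ [T x]]] ^ [T x]]
  [T [T [T [T x] ^ [T x]] ^ [T x]] ^ [T x]]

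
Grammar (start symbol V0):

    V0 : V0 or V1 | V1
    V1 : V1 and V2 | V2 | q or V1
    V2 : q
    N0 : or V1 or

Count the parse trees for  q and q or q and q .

Parse trees for q and q or q and q:
  [V0 [V0 [V1 [V1 [V2 q]] and [V2 q]]] or [V1 [V1 [V2 q]] and [V2 q]]]

1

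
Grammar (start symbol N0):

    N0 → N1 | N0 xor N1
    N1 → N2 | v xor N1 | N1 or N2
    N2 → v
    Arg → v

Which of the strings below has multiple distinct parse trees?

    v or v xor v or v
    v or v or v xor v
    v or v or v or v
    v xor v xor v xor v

v or v xor v or v: 1 tree
v or v or v xor v: 1 tree
v or v or v or v: 1 tree
v xor v xor v xor v: 8 trees

v xor v xor v xor v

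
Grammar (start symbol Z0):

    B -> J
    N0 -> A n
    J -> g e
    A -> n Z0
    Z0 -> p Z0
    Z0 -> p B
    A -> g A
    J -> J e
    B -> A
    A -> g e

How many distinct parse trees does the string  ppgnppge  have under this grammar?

2

Parse trees for ppgnppge:
  [Z0 p [Z0 p [B [A g [A n [Z0 p [Z0 p [B [J g e]]]]]]]]]
  [Z0 p [Z0 p [B [A g [A n [Z0 p [Z0 p [B [A g e]]]]]]]]]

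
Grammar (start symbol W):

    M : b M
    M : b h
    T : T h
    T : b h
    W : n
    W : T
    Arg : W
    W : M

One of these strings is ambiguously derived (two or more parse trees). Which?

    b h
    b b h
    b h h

b h

b h: 2 trees
b b h: 1 tree
b h h: 1 tree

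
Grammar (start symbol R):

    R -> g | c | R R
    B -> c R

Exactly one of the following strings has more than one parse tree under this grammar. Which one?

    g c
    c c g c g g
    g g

c c g c g g

g c: 1 tree
c c g c g g: 42 trees
g g: 1 tree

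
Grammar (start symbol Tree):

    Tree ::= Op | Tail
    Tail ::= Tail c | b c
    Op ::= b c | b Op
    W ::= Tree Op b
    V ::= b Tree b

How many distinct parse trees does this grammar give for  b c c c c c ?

1

Parse trees for b c c c c c:
  [Tree [Tail [Tail [Tail [Tail [Tail b c] c] c] c] c]]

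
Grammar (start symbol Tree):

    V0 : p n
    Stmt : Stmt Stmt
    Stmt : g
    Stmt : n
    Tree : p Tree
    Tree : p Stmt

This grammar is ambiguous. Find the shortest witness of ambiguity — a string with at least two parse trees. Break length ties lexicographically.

length 2: no string has ≥2 trees
length 3: no string has ≥2 trees
length 4: p g g g has 2 parse trees

Two derivations of p g g g:
  Tree ⇒ p Stmt ⇒ p Stmt Stmt ⇒ p Stmt Stmt Stmt ⇒ p g Stmt Stmt ⇒ p g g Stmt ⇒ p g g g
  Tree ⇒ p Stmt ⇒ p Stmt Stmt ⇒ p g Stmt ⇒ p g Stmt Stmt ⇒ p g g Stmt ⇒ p g g g

p g g g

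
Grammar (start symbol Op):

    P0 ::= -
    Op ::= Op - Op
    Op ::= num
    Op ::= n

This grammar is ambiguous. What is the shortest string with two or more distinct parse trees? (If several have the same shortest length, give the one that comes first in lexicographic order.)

n - n - n

length 1: no string has ≥2 trees
length 3: no string has ≥2 trees
length 5: n - n - n has 2 parse trees

Two derivations of n - n - n:
  Op ⇒ Op - Op ⇒ Op - Op - Op ⇒ n - Op - Op ⇒ n - n - Op ⇒ n - n - n
  Op ⇒ Op - Op ⇒ n - Op ⇒ n - Op - Op ⇒ n - n - Op ⇒ n - n - n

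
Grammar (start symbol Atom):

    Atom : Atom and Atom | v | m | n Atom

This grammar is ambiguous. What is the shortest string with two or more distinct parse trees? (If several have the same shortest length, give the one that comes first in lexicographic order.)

length 1: no string has ≥2 trees
length 2: no string has ≥2 trees
length 3: no string has ≥2 trees
length 4: n m and m has 2 parse trees

Two derivations of n m and m:
  Atom ⇒ Atom and Atom ⇒ n Atom and Atom ⇒ n m and Atom ⇒ n m and m
  Atom ⇒ n Atom ⇒ n Atom and Atom ⇒ n m and Atom ⇒ n m and m

n m and m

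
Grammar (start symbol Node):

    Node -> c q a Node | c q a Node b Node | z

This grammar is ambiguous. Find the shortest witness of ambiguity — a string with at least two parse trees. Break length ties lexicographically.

length 1: no string has ≥2 trees
length 4: no string has ≥2 trees
length 6: no string has ≥2 trees
length 7: no string has ≥2 trees
length 9: c q a c q a z b z has 2 parse trees

Two derivations of c q a c q a z b z:
  Node ⇒ c q a Node ⇒ c q a c q a Node b Node ⇒ c q a c q a z b Node ⇒ c q a c q a z b z
  Node ⇒ c q a Node b Node ⇒ c q a c q a Node b Node ⇒ c q a c q a z b Node ⇒ c q a c q a z b z

c q a c q a z b z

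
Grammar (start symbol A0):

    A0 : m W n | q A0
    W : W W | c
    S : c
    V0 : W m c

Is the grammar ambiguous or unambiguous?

Ambiguous

Witness: m c c c n

Derivation 1: A0 ⇒ m W n ⇒ m W W n ⇒ m W W W n ⇒ m c W W n ⇒ m c c W n ⇒ m c c c n
Derivation 2: A0 ⇒ m W n ⇒ m W W n ⇒ m c W n ⇒ m c W W n ⇒ m c c W n ⇒ m c c c n

Two distinct leftmost derivations for the same string.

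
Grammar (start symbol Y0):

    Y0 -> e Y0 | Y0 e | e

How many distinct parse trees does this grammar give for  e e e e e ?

16

Parse trees for e e e e e (showing first 6 of 16):
  [Y0 e [Y0 e [Y0 e [Y0 e [Y0 e]]]]]
  [Y0 e [Y0 e [Y0 e [Y0 [Y0 e] e]]]]
  [Y0 e [Y0 e [Y0 [Y0 e [Y0 e]] e]]]
  [Y0 e [Y0 e [Y0 [Y0 [Y0 e] e] e]]]
  [Y0 e [Y0 [Y0 e [Y0 e [Y0 e]]] e]]
  [Y0 e [Y0 [Y0 e [Y0 [Y0 e] e]] e]]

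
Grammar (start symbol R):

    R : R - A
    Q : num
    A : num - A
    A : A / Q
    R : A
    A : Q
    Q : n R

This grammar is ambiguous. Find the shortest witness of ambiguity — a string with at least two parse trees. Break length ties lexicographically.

num - num

length 1: no string has ≥2 trees
length 2: no string has ≥2 trees
length 3: num - num has 2 parse trees

Two derivations of num - num:
  R ⇒ R - A ⇒ A - A ⇒ Q - A ⇒ num - A ⇒ num - Q ⇒ num - num
  R ⇒ A ⇒ num - A ⇒ num - Q ⇒ num - num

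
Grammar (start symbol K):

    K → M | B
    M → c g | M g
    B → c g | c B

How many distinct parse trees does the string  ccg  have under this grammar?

Parse trees for ccg:
  [K [B c [B c g]]]

1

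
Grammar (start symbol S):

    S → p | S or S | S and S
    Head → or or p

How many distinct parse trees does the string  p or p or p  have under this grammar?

Parse trees for p or p or p:
  [S [S p] or [S [S p] or [S p]]]
  [S [S [S p] or [S p]] or [S p]]

2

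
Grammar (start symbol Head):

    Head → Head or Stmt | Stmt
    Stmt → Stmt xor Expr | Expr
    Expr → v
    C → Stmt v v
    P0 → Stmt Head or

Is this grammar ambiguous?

(C, P0 are unreachable from Head, so their rules don't affect L(Head).) This is a standard precedence ladder (Head over Stmt over Expr), with each level left-recursive on its own operator ('or' at Head, 'xor' at Stmt). That structure is LR(1), hence unambiguous.

Unambiguous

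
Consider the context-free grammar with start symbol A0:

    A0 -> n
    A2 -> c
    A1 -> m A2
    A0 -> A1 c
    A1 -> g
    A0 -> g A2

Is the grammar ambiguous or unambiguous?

Witness: g c

Derivation 1: A0 ⇒ A1 c ⇒ g c
Derivation 2: A0 ⇒ g A2 ⇒ g c

Two distinct leftmost derivations for the same string.

Ambiguous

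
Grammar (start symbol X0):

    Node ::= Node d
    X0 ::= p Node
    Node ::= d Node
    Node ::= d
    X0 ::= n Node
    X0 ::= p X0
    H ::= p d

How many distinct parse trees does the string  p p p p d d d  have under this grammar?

4

Parse trees for p p p p d d d:
  [X0 p [X0 p [X0 p [X0 p [Node [Node [Node d] d] d]]]]]
  [X0 p [X0 p [X0 p [X0 p [Node [Node d [Node d]] d]]]]]
  [X0 p [X0 p [X0 p [X0 p [Node d [Node [Node d] d]]]]]]
  [X0 p [X0 p [X0 p [X0 p [Node d [Node d [Node d]]]]]]]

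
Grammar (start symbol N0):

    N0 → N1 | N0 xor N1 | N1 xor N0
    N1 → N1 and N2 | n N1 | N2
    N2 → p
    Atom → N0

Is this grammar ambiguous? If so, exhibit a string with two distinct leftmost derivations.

Ambiguous

Witness: p xor p

Derivation 1: N0 ⇒ N0 xor N1 ⇒ N1 xor N1 ⇒ N2 xor N1 ⇒ p xor N1 ⇒ p xor N2 ⇒ p xor p
Derivation 2: N0 ⇒ N1 xor N0 ⇒ N2 xor N0 ⇒ p xor N0 ⇒ p xor N1 ⇒ p xor N2 ⇒ p xor p

Two distinct leftmost derivations for the same string.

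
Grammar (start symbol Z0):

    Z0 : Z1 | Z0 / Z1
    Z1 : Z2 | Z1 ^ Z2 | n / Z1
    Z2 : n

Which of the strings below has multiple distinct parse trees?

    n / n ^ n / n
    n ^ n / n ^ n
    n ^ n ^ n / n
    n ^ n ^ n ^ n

n / n ^ n / n: 3 trees
n ^ n / n ^ n: 1 tree
n ^ n ^ n / n: 1 tree
n ^ n ^ n ^ n: 1 tree

n / n ^ n / n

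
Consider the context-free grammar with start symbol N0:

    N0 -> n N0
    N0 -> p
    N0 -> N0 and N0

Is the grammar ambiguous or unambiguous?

Witness: n p and p

Derivation 1: N0 ⇒ n N0 ⇒ n N0 and N0 ⇒ n p and N0 ⇒ n p and p
Derivation 2: N0 ⇒ N0 and N0 ⇒ n N0 and N0 ⇒ n p and N0 ⇒ n p and p

Two distinct leftmost derivations for the same string.

Ambiguous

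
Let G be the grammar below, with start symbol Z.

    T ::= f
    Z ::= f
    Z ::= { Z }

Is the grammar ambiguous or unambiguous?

(T is unreachable from Z, so its rules don't affect L(Z).) L(Z) is { openⁿ atom closeⁿ : n ≥ 0 }. The bracket depth fixes n, and the derivation is forced at every step.

Unambiguous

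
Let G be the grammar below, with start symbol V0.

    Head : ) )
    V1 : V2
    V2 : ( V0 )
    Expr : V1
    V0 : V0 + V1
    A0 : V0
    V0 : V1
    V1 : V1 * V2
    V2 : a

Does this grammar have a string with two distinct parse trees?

Only V0, V1, V2 are reachable from V0; ignoring the rest: The grammar is stratified — V0 handles '+' (left-recursive), V1 handles '*', V2 atoms. Each operator has a fixed associativity and precedence level, so every string has one parse.

Unambiguous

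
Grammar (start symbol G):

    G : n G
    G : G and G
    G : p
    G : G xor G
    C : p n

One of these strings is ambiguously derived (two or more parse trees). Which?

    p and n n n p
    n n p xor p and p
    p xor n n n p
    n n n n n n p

p and n n n p: 1 tree
n n p xor p and p: 9 trees
p xor n n n p: 1 tree
n n n n n n p: 1 tree

n n p xor p and p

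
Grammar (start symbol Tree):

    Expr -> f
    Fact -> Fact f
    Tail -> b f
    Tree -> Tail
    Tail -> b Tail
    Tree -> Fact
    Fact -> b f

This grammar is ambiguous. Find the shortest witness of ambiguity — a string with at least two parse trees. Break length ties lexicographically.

b f

length 2: b f has 2 parse trees

Two derivations of b f:
  Tree ⇒ Tail ⇒ b f
  Tree ⇒ Fact ⇒ b f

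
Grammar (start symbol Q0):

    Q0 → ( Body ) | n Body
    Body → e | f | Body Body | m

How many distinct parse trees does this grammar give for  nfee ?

Parse trees for nfee:
  [Q0 n [Body [Body f] [Body [Body e] [Body e]]]]
  [Q0 n [Body [Body [Body f] [Body e]] [Body e]]]

2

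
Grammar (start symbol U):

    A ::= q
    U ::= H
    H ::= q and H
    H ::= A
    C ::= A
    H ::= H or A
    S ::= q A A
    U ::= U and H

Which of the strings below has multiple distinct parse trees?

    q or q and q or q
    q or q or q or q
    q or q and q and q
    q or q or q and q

q or q and q or q: 1 tree
q or q or q or q: 1 tree
q or q and q and q: 2 trees
q or q or q and q: 1 tree

q or q and q and q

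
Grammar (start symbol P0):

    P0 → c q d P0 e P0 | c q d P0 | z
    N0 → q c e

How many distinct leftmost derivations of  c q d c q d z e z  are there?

2

Parse trees for c q d c q d z e z:
  [P0 c q d [P0 c q d [P0 z]] e [P0 z]]
  [P0 c q d [P0 c q d [P0 z] e [P0 z]]]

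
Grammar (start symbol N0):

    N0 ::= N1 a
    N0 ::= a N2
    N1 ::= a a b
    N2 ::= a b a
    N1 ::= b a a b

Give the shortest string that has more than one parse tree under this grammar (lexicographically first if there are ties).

a a b a

length 4: a a b a has 2 parse trees

Two derivations of a a b a:
  N0 ⇒ N1 a ⇒ a a b a
  N0 ⇒ a N2 ⇒ a a b a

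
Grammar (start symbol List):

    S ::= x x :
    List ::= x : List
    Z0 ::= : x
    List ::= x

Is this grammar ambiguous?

Unambiguous

(Z0, S are unreachable from List, so their rules don't affect L(List).) The reachable grammar is A → atom sep A | atom. Each atom is followed by either the separator (recurse) or end-of-string (stop) — no choice point.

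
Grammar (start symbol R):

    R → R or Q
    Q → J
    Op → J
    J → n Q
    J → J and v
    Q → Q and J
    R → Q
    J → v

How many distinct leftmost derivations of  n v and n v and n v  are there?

5

Parse trees for n v and n v and n v:
  [R [Q [J n [Q [Q [J v]] and [J n [Q [Q [J v]] and [J n [Q [J v]]]]]]]]]
  [R [Q [J n [Q [Q [Q [J v]] and [J n [Q [J v]]]] and [J n [Q [J v]]]]]]]
  [R [Q [Q [J n [Q [J v]]]] and [J n [Q [Q [J v]] and [J n [Q [J v]]]]]]]
  [R [Q [Q [J n [Q [Q [J v]] and [J n [Q [J v]]]]]] and [J n [Q [J v]]]]]
  [R [Q [Q [Q [J n [Q [J v]]]] and [J n [Q [J v]]]] and [J n [Q [J v]]]]]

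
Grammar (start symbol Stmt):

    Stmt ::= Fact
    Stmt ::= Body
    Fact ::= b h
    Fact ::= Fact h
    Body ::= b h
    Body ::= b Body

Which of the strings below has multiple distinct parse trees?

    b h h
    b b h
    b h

b h

b h h: 1 tree
b b h: 1 tree
b h: 2 trees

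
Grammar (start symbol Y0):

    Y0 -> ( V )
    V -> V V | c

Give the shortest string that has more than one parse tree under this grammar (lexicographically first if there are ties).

length 3: no string has ≥2 trees
length 4: no string has ≥2 trees
length 5: ( c c c ) has 2 parse trees

Two derivations of ( c c c ):
  Y0 ⇒ ( V ) ⇒ ( V V ) ⇒ ( V V V ) ⇒ ( c V V ) ⇒ ( c c V ) ⇒ ( c c c )
  Y0 ⇒ ( V ) ⇒ ( V V ) ⇒ ( c V ) ⇒ ( c V V ) ⇒ ( c c V ) ⇒ ( c c c )

( c c c )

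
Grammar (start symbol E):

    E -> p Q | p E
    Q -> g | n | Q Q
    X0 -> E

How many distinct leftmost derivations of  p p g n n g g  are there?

14

Parse trees for p p g n n g g (showing first 6 of 14):
  [E p [E p [Q [Q g] [Q [Q n] [Q [Q n] [Q [Q g] [Q g]]]]]]]
  [E p [E p [Q [Q g] [Q [Q n] [Q [Q [Q n] [Q g]] [Q g]]]]]]
  [E p [E p [Q [Q g] [Q [Q [Q n] [Q n]] [Q [Q g] [Q g]]]]]]
  [E p [E p [Q [Q g] [Q [Q [Q n] [Q [Q n] [Q g]]] [Q g]]]]]
  [E p [E p [Q [Q g] [Q [Q [Q [Q n] [Q n]] [Q g]] [Q g]]]]]
  [E p [E p [Q [Q [Q g] [Q n]] [Q [Q n] [Q [Q g] [Q g]]]]]]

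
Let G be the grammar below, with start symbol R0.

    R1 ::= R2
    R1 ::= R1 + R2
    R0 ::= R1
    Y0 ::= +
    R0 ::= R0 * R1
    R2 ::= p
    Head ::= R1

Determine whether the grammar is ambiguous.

Unambiguous

Only R0, R1, R2 are reachable from R0; ignoring the rest: R0 → R0 * R1 | R1  ;  R1 → R1 + R2 | R2  — a left-associative chain with R2 at the bottom. Each string factors uniquely by precedence.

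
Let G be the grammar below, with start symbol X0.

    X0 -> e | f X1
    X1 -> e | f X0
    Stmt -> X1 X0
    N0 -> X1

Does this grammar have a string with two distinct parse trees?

(Stmt, N0 are unreachable from X0, so their rules don't affect L(X0).) The reachable rules are right-linear with at most one rule per (nonterminal, next-terminal) pair. Each input token forces the next rule, so parsing is deterministic.

Unambiguous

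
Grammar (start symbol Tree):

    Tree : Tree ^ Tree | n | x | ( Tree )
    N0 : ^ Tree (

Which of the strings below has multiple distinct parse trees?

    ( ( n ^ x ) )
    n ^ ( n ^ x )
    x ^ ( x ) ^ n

x ^ ( x ) ^ n

( ( n ^ x ) ): 1 tree
n ^ ( n ^ x ): 1 tree
x ^ ( x ) ^ n: 2 trees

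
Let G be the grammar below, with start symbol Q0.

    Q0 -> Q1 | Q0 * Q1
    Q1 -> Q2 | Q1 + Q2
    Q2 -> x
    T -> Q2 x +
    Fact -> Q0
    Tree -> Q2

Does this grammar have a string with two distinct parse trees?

Unambiguous

Only Q0, Q1, Q2 are reachable from Q0; ignoring the rest: The grammar is stratified — Q0 handles '*' (left-recursive), Q1 handles '+', Q2 atoms. Each operator has a fixed associativity and precedence level, so every string has one parse.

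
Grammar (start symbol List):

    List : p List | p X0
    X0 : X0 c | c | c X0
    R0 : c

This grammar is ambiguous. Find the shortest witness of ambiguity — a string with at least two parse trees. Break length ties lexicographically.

p c c

length 2: no string has ≥2 trees
length 3: p c c has 2 parse trees

Two derivations of p c c:
  List ⇒ p X0 ⇒ p X0 c ⇒ p c c
  List ⇒ p X0 ⇒ p c X0 ⇒ p c c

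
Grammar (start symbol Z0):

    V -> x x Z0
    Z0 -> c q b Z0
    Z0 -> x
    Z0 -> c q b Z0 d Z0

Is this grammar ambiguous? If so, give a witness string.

Ambiguous

Witness: c q b c q b x d x

Derivation 1: Z0 ⇒ c q b Z0 ⇒ c q b c q b Z0 d Z0 ⇒ c q b c q b x d Z0 ⇒ c q b c q b x d x
Derivation 2: Z0 ⇒ c q b Z0 d Z0 ⇒ c q b c q b Z0 d Z0 ⇒ c q b c q b x d Z0 ⇒ c q b c q b x d x

Two distinct leftmost derivations for the same string.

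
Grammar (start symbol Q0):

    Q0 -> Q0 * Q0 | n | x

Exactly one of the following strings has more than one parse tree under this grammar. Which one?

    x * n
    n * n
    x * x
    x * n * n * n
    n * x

x * n * n * n

x * n: 1 tree
n * n: 1 tree
x * x: 1 tree
x * n * n * n: 5 trees
n * x: 1 tree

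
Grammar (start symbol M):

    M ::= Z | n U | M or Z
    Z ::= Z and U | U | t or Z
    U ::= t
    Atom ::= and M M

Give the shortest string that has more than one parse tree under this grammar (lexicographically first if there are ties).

length 1: no string has ≥2 trees
length 2: no string has ≥2 trees
length 3: t or t has 2 parse trees

Two derivations of t or t:
  M ⇒ Z ⇒ t or Z ⇒ t or U ⇒ t or t
  M ⇒ M or Z ⇒ Z or Z ⇒ U or Z ⇒ t or Z ⇒ t or U ⇒ t or t

t or t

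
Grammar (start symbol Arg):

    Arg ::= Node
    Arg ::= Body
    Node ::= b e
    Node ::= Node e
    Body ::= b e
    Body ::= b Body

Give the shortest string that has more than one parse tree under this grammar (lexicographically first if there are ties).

b e

length 2: b e has 2 parse trees

Two derivations of b e:
  Arg ⇒ Node ⇒ b e
  Arg ⇒ Body ⇒ b e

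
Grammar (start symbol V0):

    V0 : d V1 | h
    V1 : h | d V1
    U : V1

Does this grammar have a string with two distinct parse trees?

Only V0, V1 are reachable from V0; ignoring the rest: The reachable rules are right-linear with at most one rule per (nonterminal, next-terminal) pair. Each input token forces the next rule, so parsing is deterministic.

Unambiguous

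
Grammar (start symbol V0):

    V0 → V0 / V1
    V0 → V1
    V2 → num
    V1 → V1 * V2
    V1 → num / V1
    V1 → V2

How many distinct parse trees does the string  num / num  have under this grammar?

Parse trees for num / num:
  [V0 [V0 [V1 [V2 num]]] / [V1 [V2 num]]]
  [V0 [V1 num / [V1 [V2 num]]]]

2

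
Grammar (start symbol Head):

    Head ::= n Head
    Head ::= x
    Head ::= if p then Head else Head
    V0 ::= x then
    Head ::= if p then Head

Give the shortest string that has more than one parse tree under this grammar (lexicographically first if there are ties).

length 1: no string has ≥2 trees
length 2: no string has ≥2 trees
length 3: no string has ≥2 trees
length 4: no string has ≥2 trees
length 5: no string has ≥2 trees
length 6: no string has ≥2 trees
length 7: no string has ≥2 trees
length 8: no string has ≥2 trees
length 9: if p then if p then x else x has 2 parse trees

Two derivations of if p then if p then x else x:
  Head ⇒ if p then Head else Head ⇒ if p then if p then Head else Head ⇒ if p then if p then x else Head ⇒ if p then if p then x else x
  Head ⇒ if p then Head ⇒ if p then if p then Head else Head ⇒ if p then if p then x else Head ⇒ if p then if p then x else x

if p then if p then x else x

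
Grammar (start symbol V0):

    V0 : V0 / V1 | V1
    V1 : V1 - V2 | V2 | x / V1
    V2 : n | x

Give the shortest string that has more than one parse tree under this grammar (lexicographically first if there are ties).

x / n

length 1: no string has ≥2 trees
length 3: x / n has 2 parse trees

Two derivations of x / n:
  V0 ⇒ V0 / V1 ⇒ V1 / V1 ⇒ V2 / V1 ⇒ x / V1 ⇒ x / V2 ⇒ x / n
  V0 ⇒ V1 ⇒ x / V1 ⇒ x / V2 ⇒ x / n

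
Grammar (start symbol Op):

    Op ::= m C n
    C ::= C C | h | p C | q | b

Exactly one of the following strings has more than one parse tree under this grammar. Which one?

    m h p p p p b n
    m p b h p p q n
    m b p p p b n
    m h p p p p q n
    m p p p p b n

m p b h p p q n

m h p p p p b n: 1 tree
m p b h p p q n: 5 trees
m b p p p b n: 1 tree
m h p p p p q n: 1 tree
m p p p p b n: 1 tree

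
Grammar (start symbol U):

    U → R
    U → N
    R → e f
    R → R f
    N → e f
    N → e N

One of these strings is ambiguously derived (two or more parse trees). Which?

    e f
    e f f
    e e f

e f: 2 trees
e f f: 1 tree
e e f: 1 tree

e f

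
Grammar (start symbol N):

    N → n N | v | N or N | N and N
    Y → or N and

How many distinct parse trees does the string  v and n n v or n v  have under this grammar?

4

Parse trees for v and n n v or n v:
  [N [N [N v] and [N n [N n [N v]]]] or [N n [N v]]]
  [N [N v] and [N n [N n [N [N v] or [N n [N v]]]]]]
  [N [N v] and [N n [N [N n [N v]] or [N n [N v]]]]]
  [N [N v] and [N [N n [N n [N v]]] or [N n [N v]]]]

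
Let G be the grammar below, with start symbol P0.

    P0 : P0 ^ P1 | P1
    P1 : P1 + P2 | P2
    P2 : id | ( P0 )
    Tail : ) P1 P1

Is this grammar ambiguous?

Unambiguous

(Tail is unreachable from P0, so its rules don't affect L(P0).) This is a standard precedence ladder (P0 over P1 over P2), with each level left-recursive on its own operator ('^' at P0, '+' at P1). That structure is LR(1), hence unambiguous.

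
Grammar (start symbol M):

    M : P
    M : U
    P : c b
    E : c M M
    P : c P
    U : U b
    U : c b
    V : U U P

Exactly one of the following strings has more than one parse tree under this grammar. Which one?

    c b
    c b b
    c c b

c b: 2 trees
c b b: 1 tree
c c b: 1 tree

c b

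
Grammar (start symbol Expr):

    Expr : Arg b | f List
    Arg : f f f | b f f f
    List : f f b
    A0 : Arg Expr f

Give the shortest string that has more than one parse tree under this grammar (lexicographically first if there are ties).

length 4: f f f b has 2 parse trees

Two derivations of f f f b:
  Expr ⇒ Arg b ⇒ f f f b
  Expr ⇒ f List ⇒ f f f b

f f f b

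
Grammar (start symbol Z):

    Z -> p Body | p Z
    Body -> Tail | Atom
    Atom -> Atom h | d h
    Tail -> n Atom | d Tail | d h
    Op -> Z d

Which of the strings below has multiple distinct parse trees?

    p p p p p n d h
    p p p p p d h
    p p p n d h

p p p p p n d h: 1 tree
p p p p p d h: 2 trees
p p p n d h: 1 tree

p p p p p d h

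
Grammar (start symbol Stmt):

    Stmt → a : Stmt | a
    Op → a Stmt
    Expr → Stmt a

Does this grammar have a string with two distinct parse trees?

(Op, Expr are unreachable from Stmt, so their rules don't affect L(Stmt).) The reachable grammar is A → atom sep A | atom. Each atom is followed by either the separator (recurse) or end-of-string (stop) — no choice point.

Unambiguous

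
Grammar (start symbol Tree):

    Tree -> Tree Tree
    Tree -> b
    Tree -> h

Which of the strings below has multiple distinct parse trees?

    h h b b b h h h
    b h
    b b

h h b b b h h h

h h b b b h h h: 429 trees
b h: 1 tree
b b: 1 tree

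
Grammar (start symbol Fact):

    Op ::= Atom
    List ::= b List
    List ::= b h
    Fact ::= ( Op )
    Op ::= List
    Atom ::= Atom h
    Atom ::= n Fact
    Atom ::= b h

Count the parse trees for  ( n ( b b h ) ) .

Parse trees for ( n ( b b h ) ):
  [Fact ( [Op [Atom n [Fact ( [Op [List b [List b h]]] )]]] )]

1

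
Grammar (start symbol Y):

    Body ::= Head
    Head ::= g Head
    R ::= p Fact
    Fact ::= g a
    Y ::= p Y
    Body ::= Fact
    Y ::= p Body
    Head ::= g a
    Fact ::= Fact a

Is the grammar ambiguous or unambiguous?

Ambiguous

Witness: p g a

Derivation 1: Y ⇒ p Body ⇒ p Head ⇒ p g a
Derivation 2: Y ⇒ p Body ⇒ p Fact ⇒ p g a

Two distinct leftmost derivations for the same string.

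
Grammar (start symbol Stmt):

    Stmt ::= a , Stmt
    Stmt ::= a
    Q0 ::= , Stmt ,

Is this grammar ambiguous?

(Q0 is unreachable from Stmt, so its rules don't affect L(Stmt).) The reachable grammar is A → atom sep A | atom. Each atom is followed by either the separator (recurse) or end-of-string (stop) — no choice point.

Unambiguous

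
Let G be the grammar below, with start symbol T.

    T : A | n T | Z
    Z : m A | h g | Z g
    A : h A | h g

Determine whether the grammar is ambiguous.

Witness: h g

Derivation 1: T ⇒ A ⇒ h g
Derivation 2: T ⇒ Z ⇒ h g

Two distinct leftmost derivations for the same string.

Ambiguous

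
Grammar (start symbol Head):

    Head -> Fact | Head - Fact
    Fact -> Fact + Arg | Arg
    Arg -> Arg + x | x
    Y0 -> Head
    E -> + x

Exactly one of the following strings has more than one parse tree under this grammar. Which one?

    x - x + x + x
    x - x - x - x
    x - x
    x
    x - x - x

x - x + x + x: 4 trees
x - x - x - x: 1 tree
x - x: 1 tree
x: 1 tree
x - x - x: 1 tree

x - x + x + x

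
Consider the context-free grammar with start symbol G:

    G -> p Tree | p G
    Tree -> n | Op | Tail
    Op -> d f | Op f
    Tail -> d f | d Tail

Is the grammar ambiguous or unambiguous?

Ambiguous

Witness: p d f

Derivation 1: G ⇒ p Tree ⇒ p Op ⇒ p d f
Derivation 2: G ⇒ p Tree ⇒ p Tail ⇒ p d f

Two distinct leftmost derivations for the same string.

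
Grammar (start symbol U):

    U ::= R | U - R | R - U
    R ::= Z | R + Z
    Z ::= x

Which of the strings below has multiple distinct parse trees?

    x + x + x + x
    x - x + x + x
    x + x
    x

x - x + x + x

x + x + x + x: 1 tree
x - x + x + x: 2 trees
x + x: 1 tree
x: 1 tree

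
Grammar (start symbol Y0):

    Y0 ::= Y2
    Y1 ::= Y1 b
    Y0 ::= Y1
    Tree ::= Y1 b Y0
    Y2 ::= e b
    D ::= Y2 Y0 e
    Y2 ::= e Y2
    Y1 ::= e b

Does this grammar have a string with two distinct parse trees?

Ambiguous

Witness: e b

Derivation 1: Y0 ⇒ Y2 ⇒ e b
Derivation 2: Y0 ⇒ Y1 ⇒ e b

Two distinct leftmost derivations for the same string.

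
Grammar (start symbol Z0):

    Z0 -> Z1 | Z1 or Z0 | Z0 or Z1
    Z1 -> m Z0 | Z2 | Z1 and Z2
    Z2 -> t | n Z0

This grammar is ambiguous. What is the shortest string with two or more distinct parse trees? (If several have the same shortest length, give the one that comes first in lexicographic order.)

t or t

length 1: no string has ≥2 trees
length 2: no string has ≥2 trees
length 3: t or t has 2 parse trees

Two derivations of t or t:
  Z0 ⇒ Z1 or Z0 ⇒ Z2 or Z0 ⇒ t or Z0 ⇒ t or Z1 ⇒ t or Z2 ⇒ t or t
  Z0 ⇒ Z0 or Z1 ⇒ Z1 or Z1 ⇒ Z2 or Z1 ⇒ t or Z1 ⇒ t or Z2 ⇒ t or t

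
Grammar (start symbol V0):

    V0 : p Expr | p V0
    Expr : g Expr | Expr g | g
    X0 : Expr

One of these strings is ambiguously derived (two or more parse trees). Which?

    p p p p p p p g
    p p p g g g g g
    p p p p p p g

p p p p p p p g: 1 tree
p p p g g g g g: 16 trees
p p p p p p g: 1 tree

p p p g g g g g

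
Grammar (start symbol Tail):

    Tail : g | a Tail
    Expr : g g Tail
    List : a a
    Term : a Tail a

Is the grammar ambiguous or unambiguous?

Unambiguous

(Expr, List, Term are unreachable from Tail, so their rules don't affect L(Tail).) Restricted to the reachable nonterminals, every rule has the form A → t or A → t B, and no two rules for the same A share a first terminal. The grammar encodes a DFA — one run per string.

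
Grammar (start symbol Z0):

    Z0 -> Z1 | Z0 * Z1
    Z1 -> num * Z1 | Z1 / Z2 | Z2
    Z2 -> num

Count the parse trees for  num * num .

Parse trees for num * num:
  [Z0 [Z1 num * [Z1 [Z2 num]]]]
  [Z0 [Z0 [Z1 [Z2 num]]] * [Z1 [Z2 num]]]

2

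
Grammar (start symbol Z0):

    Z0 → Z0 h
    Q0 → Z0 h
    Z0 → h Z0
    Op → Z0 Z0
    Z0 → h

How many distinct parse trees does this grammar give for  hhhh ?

Parse trees for hhhh:
  [Z0 [Z0 [Z0 [Z0 h] h] h] h]
  [Z0 [Z0 [Z0 h [Z0 h]] h] h]
  [Z0 [Z0 h [Z0 [Z0 h] h]] h]
  [Z0 [Z0 h [Z0 h [Z0 h]]] h]
  [Z0 h [Z0 [Z0 [Z0 h] h] h]]
  [Z0 h [Z0 [Z0 h [Z0 h]] h]]
  [Z0 h [Z0 h [Z0 [Z0 h] h]]]
  [Z0 h [Z0 h [Z0 h [Z0 h]]]]

8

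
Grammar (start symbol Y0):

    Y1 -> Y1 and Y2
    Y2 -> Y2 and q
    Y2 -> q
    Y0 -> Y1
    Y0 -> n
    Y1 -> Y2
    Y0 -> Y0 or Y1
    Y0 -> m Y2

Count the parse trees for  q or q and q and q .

Parse trees for q or q and q and q:
  [Y0 [Y0 [Y1 [Y2 q]]] or [Y1 [Y1 [Y2 q]] and [Y2 [Y2 q] and q]]]
  [Y0 [Y0 [Y1 [Y2 q]]] or [Y1 [Y1 [Y1 [Y2 q]] and [Y2 q]] and [Y2 q]]]
  [Y0 [Y0 [Y1 [Y2 q]]] or [Y1 [Y1 [Y2 [Y2 q] and q]] and [Y2 q]]]
  [Y0 [Y0 [Y1 [Y2 q]]] or [Y1 [Y2 [Y2 [Y2 q] and q] and q]]]

4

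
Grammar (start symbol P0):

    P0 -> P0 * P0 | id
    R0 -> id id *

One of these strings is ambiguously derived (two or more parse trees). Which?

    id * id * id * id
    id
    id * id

id * id * id * id

id * id * id * id: 5 trees
id: 1 tree
id * id: 1 tree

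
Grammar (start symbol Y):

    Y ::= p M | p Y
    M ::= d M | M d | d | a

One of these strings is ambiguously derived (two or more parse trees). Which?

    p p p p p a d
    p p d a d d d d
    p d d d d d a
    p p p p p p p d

p p d a d d d d

p p p p p a d: 1 tree
p p d a d d d d: 5 trees
p d d d d d a: 1 tree
p p p p p p p d: 1 tree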